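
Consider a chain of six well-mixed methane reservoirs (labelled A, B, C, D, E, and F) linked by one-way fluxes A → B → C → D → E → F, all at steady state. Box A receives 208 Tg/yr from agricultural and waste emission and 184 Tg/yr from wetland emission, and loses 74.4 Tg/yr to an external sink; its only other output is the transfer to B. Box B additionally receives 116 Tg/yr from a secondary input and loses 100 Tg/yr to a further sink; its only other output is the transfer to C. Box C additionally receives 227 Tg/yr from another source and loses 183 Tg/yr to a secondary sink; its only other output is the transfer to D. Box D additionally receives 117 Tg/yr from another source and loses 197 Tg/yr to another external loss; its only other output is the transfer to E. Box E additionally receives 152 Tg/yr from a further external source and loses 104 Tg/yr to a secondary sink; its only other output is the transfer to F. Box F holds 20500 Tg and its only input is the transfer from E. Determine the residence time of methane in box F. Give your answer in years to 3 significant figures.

Box A: F(A→B) = (208 + 184) − 74.4 = 317.60 Tg/yr.
Box B: F(B→C) = (317.60 + 116) − 100 = 333.60 Tg/yr.
Box C: F(C→D) = (333.60 + 227) − 183 = 377.60 Tg/yr.
Box D: F(D→E) = (377.60 + 117) − 197 = 297.60 Tg/yr.
Box E: F(E→F) = (297.60 + 152) − 104 = 345.60 Tg/yr.
Box F throughput = its input = 345.60 Tg/yr; τ = 20500 / 345.60 = 59.32 yr.

59.3 yr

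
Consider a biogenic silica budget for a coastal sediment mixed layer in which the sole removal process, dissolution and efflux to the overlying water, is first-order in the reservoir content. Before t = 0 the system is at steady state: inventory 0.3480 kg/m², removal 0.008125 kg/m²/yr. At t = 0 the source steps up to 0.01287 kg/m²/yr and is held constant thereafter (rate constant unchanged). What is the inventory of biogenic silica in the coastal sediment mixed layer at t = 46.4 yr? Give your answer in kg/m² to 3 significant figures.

τ = M₀/F₀ = 0.3480/0.008125 = 42.83 yr; rate constant k = 1/τ.
New steady state M_∞ = F₁/k = F₁·τ = 0.01287 × 42.83 = 0.55123 kg/m².
M(t) = M_∞ + (M₀ − M_∞)·e^(−t/τ); t/τ = 46.4/42.83 = 1.083, so e^(−t/τ) = 0.3385.
M(t) = 0.55123 − 0.2032 × 0.3385 = 0.48244 kg/m².

0.482 kg/m²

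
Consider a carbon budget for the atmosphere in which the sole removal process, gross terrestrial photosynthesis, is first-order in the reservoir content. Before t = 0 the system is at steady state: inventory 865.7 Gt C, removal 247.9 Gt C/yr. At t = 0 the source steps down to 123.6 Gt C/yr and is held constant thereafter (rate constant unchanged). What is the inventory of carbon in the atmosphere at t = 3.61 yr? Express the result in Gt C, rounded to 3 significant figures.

586 Gt C

Residence time τ = M₀/F₀ = 3.492 yr. The eventual steady state is M_∞ = M₀·(F₁/F₀) = 865.7 × 123.6/247.9 = 431.63 Gt C.
The anomaly ΔM(t) = M(t) − M_∞ decays as ΔM₀·e^(−t/τ) with ΔM₀ = 865.7 − 431.63 = 434.1 Gt C.
At t = 3.61 yr, e^(−t/τ) = e^(−1.034) = 0.3557, so ΔM = 154.4 Gt C and M = 431.63 + 154.4 = 586.01 Gt C.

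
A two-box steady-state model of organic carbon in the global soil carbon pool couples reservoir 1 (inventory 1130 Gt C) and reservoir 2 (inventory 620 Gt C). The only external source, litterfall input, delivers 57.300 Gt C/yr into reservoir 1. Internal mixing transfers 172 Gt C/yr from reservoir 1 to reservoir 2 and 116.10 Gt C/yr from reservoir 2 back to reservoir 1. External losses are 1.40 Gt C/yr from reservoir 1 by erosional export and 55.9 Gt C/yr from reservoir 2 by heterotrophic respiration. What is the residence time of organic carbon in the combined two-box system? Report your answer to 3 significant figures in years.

30.5 yr

Treat the two boxes together as one reservoir: the mixing fluxes between them are internal recycling, so τ = ΣM / Σ(external losses).
M_total = 1130 + 620 = 1750.0 Gt C.
ΣF_external_out = 1.40 + 55.9 = 57.300 Gt C/yr.
τ = M_total / ΣF_ext = 1750.0 / 57.300 = 30.54 yr.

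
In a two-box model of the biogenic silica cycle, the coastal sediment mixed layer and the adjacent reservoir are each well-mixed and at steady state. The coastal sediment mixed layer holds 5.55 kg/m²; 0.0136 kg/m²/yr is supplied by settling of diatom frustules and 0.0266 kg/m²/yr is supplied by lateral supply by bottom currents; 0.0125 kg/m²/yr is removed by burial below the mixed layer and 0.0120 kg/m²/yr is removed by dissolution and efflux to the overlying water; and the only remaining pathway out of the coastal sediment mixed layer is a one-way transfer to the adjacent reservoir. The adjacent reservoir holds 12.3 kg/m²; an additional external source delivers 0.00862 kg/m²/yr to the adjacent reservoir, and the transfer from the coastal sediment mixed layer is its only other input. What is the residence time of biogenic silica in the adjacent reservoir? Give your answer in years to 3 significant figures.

506 yr

Balance the coastal sediment mixed layer: ΣF_in = 0.0136 + 0.0266 = 0.040200 kg/m²/yr.
Transfer to the adjacent reservoir = ΣF_in − (0.0125 + 0.0120) = 0.015700 kg/m²/yr.
Total input to the adjacent reservoir = 0.015700 + 0.00862 = 0.024320 kg/m²/yr; at steady state this equals its total output.
τ = M / F = 12.3 / 0.024320 = 505.8 yr.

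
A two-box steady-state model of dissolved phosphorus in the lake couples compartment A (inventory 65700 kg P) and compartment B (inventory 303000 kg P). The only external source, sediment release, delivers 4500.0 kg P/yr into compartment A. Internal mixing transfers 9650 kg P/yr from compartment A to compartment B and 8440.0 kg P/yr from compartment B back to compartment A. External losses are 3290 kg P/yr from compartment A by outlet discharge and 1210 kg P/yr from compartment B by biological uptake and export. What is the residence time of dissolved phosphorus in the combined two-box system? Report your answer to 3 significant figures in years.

81.9 yr

Residence time in the combined system uses the total inventory and the total *external* removal — internal exchanges between the two boxes cancel.
M_total = 65700 + 303000 = 368700 kg P.
ΣF_external_out = 3290 + 1210 = 4500.0 kg P/yr.
τ = M_total / ΣF_ext = 368700 / 4500.0 = 81.93 yr.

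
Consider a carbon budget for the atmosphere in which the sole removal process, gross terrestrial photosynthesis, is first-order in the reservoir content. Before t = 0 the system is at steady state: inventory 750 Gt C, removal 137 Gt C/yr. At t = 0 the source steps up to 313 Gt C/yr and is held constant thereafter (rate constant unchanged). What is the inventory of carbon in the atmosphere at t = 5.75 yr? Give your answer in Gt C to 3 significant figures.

The sink rate constant is k = F₀/M₀ = 137/750 = 0.1827 yr⁻¹.
Solving dM/dt = F₁ − kM with M(0) = M₀ gives M(t) = F₁/k + (M₀ − F₁/k)·e^(−kt).
F₁/k = 313/0.1827 = 1713.5 Gt C; kt = 0.1827 × 5.75 = 1.050, e^(−kt) = 0.3498.
M(5.75) = 1713.5 + (750 − 1713.5) × 0.3498 = 1713.5 − 337.1 = 1376.4 Gt C.

1380 Gt C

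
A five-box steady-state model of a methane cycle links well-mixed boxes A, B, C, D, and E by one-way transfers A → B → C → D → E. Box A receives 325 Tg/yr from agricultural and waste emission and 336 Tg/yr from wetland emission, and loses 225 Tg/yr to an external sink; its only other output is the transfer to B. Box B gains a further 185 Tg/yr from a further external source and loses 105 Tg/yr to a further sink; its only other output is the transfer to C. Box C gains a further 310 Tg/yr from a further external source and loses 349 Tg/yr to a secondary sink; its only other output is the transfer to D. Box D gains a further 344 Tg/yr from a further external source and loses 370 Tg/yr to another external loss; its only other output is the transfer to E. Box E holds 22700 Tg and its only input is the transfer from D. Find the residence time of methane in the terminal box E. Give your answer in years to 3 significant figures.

Box A: F(A→B) = (325 + 336) − 225 = 436.00 Tg/yr.
Box B: F(B→C) = (436.00 + 185) − 105 = 516.00 Tg/yr.
Box C: F(C→D) = (516.00 + 310) − 349 = 477.00 Tg/yr.
Box D: F(D→E) = (477.00 + 344) − 370 = 451.00 Tg/yr.
Box E throughput = its input = 451.00 Tg/yr; τ = 22700 / 451.00 = 50.33 yr.

50.3 yr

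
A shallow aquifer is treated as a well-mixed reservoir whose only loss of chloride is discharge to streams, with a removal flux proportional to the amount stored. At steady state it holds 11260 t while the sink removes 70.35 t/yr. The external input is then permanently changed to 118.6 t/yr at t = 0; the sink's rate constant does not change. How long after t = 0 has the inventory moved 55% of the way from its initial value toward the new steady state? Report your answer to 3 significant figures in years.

128 yr

τ = M₀/F₀ = 11260/70.35 = 160.1 yr.
The remaining gap fraction is e^(−t/τ); 55% covered ⇒ e^(−t/τ) = 0.450.
t = −τ ln(0.450) = 160.1 × 0.7985 = 127.8 yr.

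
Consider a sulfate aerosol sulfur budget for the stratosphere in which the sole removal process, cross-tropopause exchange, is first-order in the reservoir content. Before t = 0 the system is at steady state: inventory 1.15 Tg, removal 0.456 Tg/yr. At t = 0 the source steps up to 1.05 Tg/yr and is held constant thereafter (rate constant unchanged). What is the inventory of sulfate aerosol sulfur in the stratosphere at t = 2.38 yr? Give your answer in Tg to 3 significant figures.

2.07 Tg

τ = M₀/F₀ = 1.15/0.456 = 2.522 yr; rate constant k = 1/τ.
New steady state M_∞ = F₁/k = F₁·τ = 1.05 × 2.522 = 2.6480 Tg.
M(t) = M_∞ + (M₀ − M_∞)·e^(−t/τ); t/τ = 2.38/2.522 = 0.9437, so e^(−t/τ) = 0.3892.
M(t) = 2.6480 − 1.498 × 0.3892 = 2.0650 Tg.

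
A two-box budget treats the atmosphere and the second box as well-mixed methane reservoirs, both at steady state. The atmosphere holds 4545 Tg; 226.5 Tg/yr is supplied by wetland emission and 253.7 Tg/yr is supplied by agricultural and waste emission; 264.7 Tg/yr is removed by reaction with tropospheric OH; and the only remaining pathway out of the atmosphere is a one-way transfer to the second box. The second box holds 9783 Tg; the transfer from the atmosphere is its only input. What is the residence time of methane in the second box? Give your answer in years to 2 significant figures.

Balance the atmosphere: ΣF_in = 226.5 + 253.7 = 480.20 Tg/yr.
Transfer to the second box = ΣF_in − (264.7) = 215.50 Tg/yr.
At steady state the output of the second box equals its input, 215.50 Tg/yr.
τ = M / F = 9783 / 215.50 = 45.40 yr.

45 yr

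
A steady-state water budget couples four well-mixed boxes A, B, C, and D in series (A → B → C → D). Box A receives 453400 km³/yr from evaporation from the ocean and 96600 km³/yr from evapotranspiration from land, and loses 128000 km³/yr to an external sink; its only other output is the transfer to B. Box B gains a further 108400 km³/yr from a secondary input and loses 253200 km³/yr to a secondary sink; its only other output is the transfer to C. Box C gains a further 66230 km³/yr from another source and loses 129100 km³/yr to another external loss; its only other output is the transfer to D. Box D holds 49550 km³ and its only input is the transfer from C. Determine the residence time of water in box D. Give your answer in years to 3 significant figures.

0.231 yr

Box A: F(A→B) = (453400 + 96600) − 128000 = 422000 km³/yr.
Box B: F(B→C) = (422000 + 108400) − 253200 = 277200 km³/yr.
Box C: F(C→D) = (277200 + 66230) − 129100 = 214330 km³/yr.
Box D throughput = its input = 214330 km³/yr; τ = 49550 / 214330 = 0.2312 yr.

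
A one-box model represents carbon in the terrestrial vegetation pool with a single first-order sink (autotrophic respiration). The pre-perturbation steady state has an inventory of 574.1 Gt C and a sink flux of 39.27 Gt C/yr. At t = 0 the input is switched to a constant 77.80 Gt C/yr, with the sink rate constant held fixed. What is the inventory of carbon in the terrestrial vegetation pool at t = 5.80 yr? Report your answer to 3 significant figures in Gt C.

Residence time τ = M₀/F₀ = 14.62 yr. The eventual steady state is M_∞ = M₀·(F₁/F₀) = 574.1 × 77.80/39.27 = 1137.4 Gt C.
The anomaly ΔM(t) = M(t) − M_∞ decays as ΔM₀·e^(−t/τ) with ΔM₀ = 574.1 − 1137.4 = −563.3 Gt C.
At t = 5.80 yr, e^(−t/τ) = e^(−0.3967) = 0.6725, so ΔM = −378.8 Gt C and M = 1137.4 − 378.8 = 758.57 Gt C.

759 Gt C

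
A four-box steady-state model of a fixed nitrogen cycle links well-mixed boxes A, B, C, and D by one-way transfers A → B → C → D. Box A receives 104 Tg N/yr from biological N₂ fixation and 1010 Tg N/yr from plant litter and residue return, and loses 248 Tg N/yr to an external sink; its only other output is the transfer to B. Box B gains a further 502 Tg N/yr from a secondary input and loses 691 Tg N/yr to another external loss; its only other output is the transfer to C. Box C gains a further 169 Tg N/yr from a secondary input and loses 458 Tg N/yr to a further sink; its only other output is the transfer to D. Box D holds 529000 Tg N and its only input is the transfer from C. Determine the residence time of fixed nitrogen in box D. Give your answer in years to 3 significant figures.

Box A: F(A→B) = (104 + 1010) − 248 = 866.00 Tg N/yr.
Box B: F(B→C) = (866.00 + 502) − 691 = 677.00 Tg N/yr.
Box C: F(C→D) = (677.00 + 169) − 458 = 388.00 Tg N/yr.
Box D throughput = its input = 388.00 Tg N/yr; τ = 529000 / 388.00 = 1363 yr.

1360 yr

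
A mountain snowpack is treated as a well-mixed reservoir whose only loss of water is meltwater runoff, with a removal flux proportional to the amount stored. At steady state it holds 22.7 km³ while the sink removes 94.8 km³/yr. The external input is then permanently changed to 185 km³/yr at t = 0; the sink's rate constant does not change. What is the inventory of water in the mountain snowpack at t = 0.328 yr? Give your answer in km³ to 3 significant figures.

38.8 km³

Residence time τ = M₀/F₀ = 0.2395 yr. The eventual steady state is M_∞ = M₀·(F₁/F₀) = 22.7 × 185/94.8 = 44.299 km³.
The anomaly ΔM(t) = M(t) − M_∞ decays as ΔM₀·e^(−t/τ) with ΔM₀ = 22.7 − 44.299 = −21.60 km³.
At t = 0.328 yr, e^(−t/τ) = e^(−1.370) = 0.2542, so ΔM = −5.489 km³ and M = 44.299 − 5.489 = 38.809 km³.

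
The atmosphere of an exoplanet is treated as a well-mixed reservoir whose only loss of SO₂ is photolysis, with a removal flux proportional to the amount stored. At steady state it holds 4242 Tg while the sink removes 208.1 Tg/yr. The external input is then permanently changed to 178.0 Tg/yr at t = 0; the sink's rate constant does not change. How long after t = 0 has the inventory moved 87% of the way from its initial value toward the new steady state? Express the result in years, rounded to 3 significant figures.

41.6 yr

τ = M₀/F₀ = 4242/208.1 = 20.38 yr.
The remaining gap fraction is e^(−t/τ); 87% covered ⇒ e^(−t/τ) = 0.130.
t = −τ ln(0.130) = 20.38 × 2.040 = 41.59 yr.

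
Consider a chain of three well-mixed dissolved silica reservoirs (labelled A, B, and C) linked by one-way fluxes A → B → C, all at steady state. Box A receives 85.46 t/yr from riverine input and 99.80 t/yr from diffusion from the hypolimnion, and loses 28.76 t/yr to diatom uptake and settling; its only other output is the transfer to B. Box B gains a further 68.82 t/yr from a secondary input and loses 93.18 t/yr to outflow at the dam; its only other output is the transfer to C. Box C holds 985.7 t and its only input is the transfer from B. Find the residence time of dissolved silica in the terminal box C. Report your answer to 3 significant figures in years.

7.46 yr

Box A: F(A→B) = (85.46 + 99.80) − 28.76 = 156.50 t/yr.
Box B: F(B→C) = (156.50 + 68.82) − 93.18 = 132.14 t/yr.
Box C throughput = its input = 132.14 t/yr; τ = 985.7 / 132.14 = 7.460 yr.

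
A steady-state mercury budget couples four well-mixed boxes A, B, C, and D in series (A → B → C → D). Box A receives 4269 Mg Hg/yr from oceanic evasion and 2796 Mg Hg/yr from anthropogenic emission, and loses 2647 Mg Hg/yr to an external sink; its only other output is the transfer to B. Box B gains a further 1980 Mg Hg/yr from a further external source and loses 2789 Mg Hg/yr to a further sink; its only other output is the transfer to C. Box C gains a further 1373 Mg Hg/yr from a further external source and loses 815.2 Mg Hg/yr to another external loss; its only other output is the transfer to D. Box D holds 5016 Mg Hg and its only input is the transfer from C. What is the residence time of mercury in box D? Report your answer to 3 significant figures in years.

1.20 yr

Box A: F(A→B) = (4269 + 2796) − 2647 = 4418.0 Mg Hg/yr.
Box B: F(B→C) = (4418.0 + 1980) − 2789 = 3609.0 Mg Hg/yr.
Box C: F(C→D) = (3609.0 + 1373) − 815.2 = 4166.8 Mg Hg/yr.
Box D throughput = its input = 4166.8 Mg Hg/yr; τ = 5016 / 4166.8 = 1.204 yr.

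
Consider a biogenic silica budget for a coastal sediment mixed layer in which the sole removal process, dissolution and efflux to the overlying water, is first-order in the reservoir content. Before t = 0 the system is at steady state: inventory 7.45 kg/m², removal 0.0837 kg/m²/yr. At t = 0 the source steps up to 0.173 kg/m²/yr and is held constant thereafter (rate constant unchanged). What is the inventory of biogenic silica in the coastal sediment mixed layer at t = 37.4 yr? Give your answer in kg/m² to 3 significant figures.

Residence time τ = M₀/F₀ = 89.01 yr. The eventual steady state is M_∞ = M₀·(F₁/F₀) = 7.45 × 0.173/0.0837 = 15.398 kg/m².
The anomaly ΔM(t) = M(t) − M_∞ decays as ΔM₀·e^(−t/τ) with ΔM₀ = 7.45 − 15.398 = −7.948 kg/m².
At t = 37.4 yr, e^(−t/τ) = e^(−0.4202) = 0.6569, so ΔM = −5.222 kg/m² and M = 15.398 − 5.222 = 10.177 kg/m².

10.2 kg/m²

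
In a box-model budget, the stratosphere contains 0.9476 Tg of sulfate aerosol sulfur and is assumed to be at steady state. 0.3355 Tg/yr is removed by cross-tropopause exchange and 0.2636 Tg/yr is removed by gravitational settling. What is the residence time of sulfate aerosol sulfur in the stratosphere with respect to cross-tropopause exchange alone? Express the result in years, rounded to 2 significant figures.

Residence time with respect to a single sink: τ = M / F_sink.
τ = 0.9476 / 0.3355 = 2.824 yr.

2.8 yr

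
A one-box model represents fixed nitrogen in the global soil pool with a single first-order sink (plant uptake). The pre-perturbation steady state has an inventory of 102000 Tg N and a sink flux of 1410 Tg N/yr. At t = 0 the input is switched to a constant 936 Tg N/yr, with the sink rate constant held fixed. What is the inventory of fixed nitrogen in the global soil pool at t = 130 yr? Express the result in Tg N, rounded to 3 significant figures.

The sink rate constant is k = F₀/M₀ = 1410/102000 = 0.01382 yr⁻¹.
Solving dM/dt = F₁ − kM with M(0) = M₀ gives M(t) = F₁/k + (M₀ − F₁/k)·e^(−kt).
F₁/k = 936/0.01382 = 67711 Tg N; kt = 0.01382 × 130 = 1.797, e^(−kt) = 0.1658.
M(130) = 67711 + (102000 − 67711) × 0.1658 = 67711 + 5685 = 73395 Tg N.

73400 Tg N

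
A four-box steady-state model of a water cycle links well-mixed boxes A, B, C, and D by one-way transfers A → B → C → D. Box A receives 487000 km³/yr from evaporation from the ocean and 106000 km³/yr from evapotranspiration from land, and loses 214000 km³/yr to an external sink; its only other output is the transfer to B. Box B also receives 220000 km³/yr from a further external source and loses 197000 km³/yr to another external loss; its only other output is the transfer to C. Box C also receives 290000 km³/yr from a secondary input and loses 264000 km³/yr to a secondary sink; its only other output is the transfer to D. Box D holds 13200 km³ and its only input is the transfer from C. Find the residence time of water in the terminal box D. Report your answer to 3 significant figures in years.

Box A: F(A→B) = (487000 + 106000) − 214000 = 379000 km³/yr.
Box B: F(B→C) = (379000 + 220000) − 197000 = 402000 km³/yr.
Box C: F(C→D) = (402000 + 290000) − 264000 = 428000 km³/yr.
Box D throughput = its input = 428000 km³/yr; τ = 13200 / 428000 = 0.03084 yr.

0.0308 yr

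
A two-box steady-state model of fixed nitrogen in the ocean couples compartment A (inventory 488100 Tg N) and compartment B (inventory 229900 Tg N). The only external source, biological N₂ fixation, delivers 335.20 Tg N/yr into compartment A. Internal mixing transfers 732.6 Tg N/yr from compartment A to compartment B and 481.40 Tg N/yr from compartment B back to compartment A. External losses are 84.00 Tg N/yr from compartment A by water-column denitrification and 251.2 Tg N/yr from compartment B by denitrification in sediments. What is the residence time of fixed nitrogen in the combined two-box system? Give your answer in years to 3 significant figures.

For the system as a whole, the A↔B exchange is internal and contributes nothing to the throughput; only the external sinks remove mass.
M_total = 488100 + 229900 = 718000 Tg N.
ΣF_external_out = 84.00 + 251.2 = 335.20 Tg N/yr.
τ = M_total / ΣF_ext = 718000 / 335.20 = 2142 yr.

2140 yr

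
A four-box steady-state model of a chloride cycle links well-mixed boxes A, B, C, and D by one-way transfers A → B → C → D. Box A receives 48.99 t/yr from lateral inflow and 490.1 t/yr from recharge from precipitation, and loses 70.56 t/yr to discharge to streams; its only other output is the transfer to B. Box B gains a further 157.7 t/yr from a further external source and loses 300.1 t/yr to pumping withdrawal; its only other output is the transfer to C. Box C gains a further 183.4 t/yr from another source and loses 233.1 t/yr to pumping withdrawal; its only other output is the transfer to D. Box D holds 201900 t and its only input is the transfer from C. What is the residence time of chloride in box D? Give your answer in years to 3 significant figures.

Box A: F(A→B) = (48.99 + 490.1) − 70.56 = 468.53 t/yr.
Box B: F(B→C) = (468.53 + 157.7) − 300.1 = 326.13 t/yr.
Box C: F(C→D) = (326.13 + 183.4) − 233.1 = 276.43 t/yr.
Box D throughput = its input = 276.43 t/yr; τ = 201900 / 276.43 = 730.4 yr.

730 yr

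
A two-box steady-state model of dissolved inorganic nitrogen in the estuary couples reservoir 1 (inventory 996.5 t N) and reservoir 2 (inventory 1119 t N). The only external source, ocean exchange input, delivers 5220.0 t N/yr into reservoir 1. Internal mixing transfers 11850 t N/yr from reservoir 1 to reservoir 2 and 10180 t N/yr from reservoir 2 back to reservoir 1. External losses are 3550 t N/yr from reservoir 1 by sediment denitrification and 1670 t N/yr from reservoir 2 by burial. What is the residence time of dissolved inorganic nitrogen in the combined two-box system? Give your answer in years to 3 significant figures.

For the system as a whole, the A↔B exchange is internal and contributes nothing to the throughput; only the external sinks remove mass.
M_total = 996.5 + 1119 = 2115.5 t N.
ΣF_external_out = 3550 + 1670 = 5220.0 t N/yr.
τ = M_total / ΣF_ext = 2115.5 / 5220.0 = 0.4053 yr.

0.405 yr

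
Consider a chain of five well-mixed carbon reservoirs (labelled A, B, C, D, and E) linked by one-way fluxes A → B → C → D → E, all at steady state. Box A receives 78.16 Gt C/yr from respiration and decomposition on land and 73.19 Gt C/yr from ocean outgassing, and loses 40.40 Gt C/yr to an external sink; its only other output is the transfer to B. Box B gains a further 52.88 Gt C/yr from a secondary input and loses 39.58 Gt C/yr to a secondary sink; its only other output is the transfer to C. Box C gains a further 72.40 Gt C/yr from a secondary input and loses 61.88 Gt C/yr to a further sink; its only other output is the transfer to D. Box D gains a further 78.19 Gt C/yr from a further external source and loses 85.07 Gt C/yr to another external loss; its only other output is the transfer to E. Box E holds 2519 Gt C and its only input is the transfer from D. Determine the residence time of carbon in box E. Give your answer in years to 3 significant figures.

Box A: F(A→B) = (78.16 + 73.19) − 40.40 = 110.95 Gt C/yr.
Box B: F(B→C) = (110.95 + 52.88) − 39.58 = 124.25 Gt C/yr.
Box C: F(C→D) = (124.25 + 72.40) − 61.88 = 134.77 Gt C/yr.
Box D: F(D→E) = (134.77 + 78.19) − 85.07 = 127.89 Gt C/yr.
Box E throughput = its input = 127.89 Gt C/yr; τ = 2519 / 127.89 = 19.70 yr.

19.7 yr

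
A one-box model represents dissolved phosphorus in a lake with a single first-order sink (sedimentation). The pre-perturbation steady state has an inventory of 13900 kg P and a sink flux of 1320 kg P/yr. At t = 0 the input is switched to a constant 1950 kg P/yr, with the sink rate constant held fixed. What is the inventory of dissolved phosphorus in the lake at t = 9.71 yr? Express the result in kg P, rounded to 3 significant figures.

17900 kg P

τ = M₀/F₀ = 13900/1320 = 10.53 yr; rate constant k = 1/τ.
New steady state M_∞ = F₁/k = F₁·τ = 1950 × 10.53 = 20534 kg P.
M(t) = M_∞ + (M₀ − M_∞)·e^(−t/τ); t/τ = 9.71/10.53 = 0.9221, so e^(−t/τ) = 0.3977.
M(t) = 20534 − 6634 × 0.3977 = 17896 kg P.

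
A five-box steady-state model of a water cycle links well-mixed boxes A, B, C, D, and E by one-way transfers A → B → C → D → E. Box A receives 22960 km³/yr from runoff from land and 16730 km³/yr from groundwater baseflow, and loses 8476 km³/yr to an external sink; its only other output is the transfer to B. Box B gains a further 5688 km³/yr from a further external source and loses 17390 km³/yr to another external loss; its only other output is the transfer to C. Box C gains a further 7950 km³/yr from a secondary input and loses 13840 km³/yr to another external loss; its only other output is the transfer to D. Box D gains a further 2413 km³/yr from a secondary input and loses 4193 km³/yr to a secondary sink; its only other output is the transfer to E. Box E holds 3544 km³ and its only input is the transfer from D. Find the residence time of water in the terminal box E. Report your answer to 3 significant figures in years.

Box A: F(A→B) = (22960 + 16730) − 8476 = 31214 km³/yr.
Box B: F(B→C) = (31214 + 5688) − 17390 = 19512 km³/yr.
Box C: F(C→D) = (19512 + 7950) − 13840 = 13622 km³/yr.
Box D: F(D→E) = (13622 + 2413) − 4193 = 11842 km³/yr.
Box E throughput = its input = 11842 km³/yr; τ = 3544 / 11842 = 0.2993 yr.

0.299 yr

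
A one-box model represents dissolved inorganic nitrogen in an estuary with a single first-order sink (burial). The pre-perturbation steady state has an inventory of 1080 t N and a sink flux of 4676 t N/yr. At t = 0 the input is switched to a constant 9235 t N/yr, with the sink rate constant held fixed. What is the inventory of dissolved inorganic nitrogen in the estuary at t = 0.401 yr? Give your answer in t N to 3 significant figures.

1950 t N

The sink rate constant is k = F₀/M₀ = 4676/1080 = 4.330 yr⁻¹.
Solving dM/dt = F₁ − kM with M(0) = M₀ gives M(t) = F₁/k + (M₀ − F₁/k)·e^(−kt).
F₁/k = 9235/4.330 = 2133.0 t N; kt = 4.330 × 0.401 = 1.736, e^(−kt) = 0.1762.
M(0.401) = 2133.0 + (1080 − 2133.0) × 0.1762 = 2133.0 − 185.5 = 1947.5 t N.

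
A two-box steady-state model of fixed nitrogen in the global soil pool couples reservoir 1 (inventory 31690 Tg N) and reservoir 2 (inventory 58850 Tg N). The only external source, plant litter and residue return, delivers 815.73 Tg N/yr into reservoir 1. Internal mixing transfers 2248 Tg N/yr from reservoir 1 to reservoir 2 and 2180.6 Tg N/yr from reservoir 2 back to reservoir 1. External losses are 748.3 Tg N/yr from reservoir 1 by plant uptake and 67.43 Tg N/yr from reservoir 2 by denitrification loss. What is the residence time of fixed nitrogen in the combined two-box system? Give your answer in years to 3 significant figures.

For the system as a whole, the A↔B exchange is internal and contributes nothing to the throughput; only the external sinks remove mass.
M_total = 31690 + 58850 = 90540 Tg N.
ΣF_external_out = 748.3 + 67.43 = 815.73 Tg N/yr.
τ = M_total / ΣF_ext = 90540 / 815.73 = 111.0 yr.

111 yr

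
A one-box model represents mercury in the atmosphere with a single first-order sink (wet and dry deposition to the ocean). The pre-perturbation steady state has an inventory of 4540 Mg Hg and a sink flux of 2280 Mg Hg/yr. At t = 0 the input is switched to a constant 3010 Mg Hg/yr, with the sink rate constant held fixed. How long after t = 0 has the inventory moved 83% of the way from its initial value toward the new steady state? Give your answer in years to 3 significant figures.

τ = M₀/F₀ = 4540/2280 = 1.991 yr.
The remaining gap fraction is e^(−t/τ); 83% covered ⇒ e^(−t/τ) = 0.170.
t = −τ ln(0.170) = 1.991 × 1.772 = 3.528 yr.

3.53 yr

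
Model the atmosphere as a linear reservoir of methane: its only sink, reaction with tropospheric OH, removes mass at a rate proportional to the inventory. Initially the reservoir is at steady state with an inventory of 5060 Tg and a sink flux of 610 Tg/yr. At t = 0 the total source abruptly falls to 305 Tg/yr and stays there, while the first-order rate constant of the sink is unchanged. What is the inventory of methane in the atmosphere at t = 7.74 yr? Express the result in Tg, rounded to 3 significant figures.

3530 Tg

Residence time τ = M₀/F₀ = 8.295 yr. The eventual steady state is M_∞ = M₀·(F₁/F₀) = 5060 × 305/610 = 2530.0 Tg.
The anomaly ΔM(t) = M(t) − M_∞ decays as ΔM₀·e^(−t/τ) with ΔM₀ = 5060 − 2530.0 = 2530 Tg.
At t = 7.74 yr, e^(−t/τ) = e^(−0.9331) = 0.3933, so ΔM = 995.1 Tg and M = 2530.0 + 995.1 = 3525.1 Tg.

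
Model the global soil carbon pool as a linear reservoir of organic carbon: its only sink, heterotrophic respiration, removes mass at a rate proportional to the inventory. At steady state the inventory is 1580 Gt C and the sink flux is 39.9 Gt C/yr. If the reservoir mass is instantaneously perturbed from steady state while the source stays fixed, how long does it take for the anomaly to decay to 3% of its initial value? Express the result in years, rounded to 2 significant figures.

140 yr

For a linear reservoir the anomaly decays as exp(−t/τ) with τ = M/F = 1580/39.9 = 39.60 yr.
exp(−t/τ) = 0.03 ⇒ t = −τ ln(0.03) = 39.60 × 3.507 = 138.9 yr.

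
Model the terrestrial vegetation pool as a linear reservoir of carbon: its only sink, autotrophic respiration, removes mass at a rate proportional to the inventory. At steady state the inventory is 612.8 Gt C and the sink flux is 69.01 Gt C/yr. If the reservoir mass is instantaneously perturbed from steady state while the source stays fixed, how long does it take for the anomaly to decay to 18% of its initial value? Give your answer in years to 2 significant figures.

For a linear reservoir the anomaly decays as exp(−t/τ) with τ = M/F = 612.8/69.01 = 8.880 yr.
exp(−t/τ) = 0.18 ⇒ t = −τ ln(0.18) = 8.880 × 1.715 = 15.23 yr.

15 yr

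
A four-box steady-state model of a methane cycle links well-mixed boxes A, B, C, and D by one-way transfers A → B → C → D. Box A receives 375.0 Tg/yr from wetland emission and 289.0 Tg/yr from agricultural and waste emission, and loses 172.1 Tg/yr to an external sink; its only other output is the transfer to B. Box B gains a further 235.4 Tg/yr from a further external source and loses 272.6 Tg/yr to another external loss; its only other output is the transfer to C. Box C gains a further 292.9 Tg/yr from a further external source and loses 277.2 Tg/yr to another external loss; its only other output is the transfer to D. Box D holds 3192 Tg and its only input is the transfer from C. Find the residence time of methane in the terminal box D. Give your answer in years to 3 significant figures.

Box A: F(A→B) = (375.0 + 289.0) − 172.1 = 491.90 Tg/yr.
Box B: F(B→C) = (491.90 + 235.4) − 272.6 = 454.70 Tg/yr.
Box C: F(C→D) = (454.70 + 292.9) − 277.2 = 470.40 Tg/yr.
Box D throughput = its input = 470.40 Tg/yr; τ = 3192 / 470.40 = 6.786 yr.

6.79 yr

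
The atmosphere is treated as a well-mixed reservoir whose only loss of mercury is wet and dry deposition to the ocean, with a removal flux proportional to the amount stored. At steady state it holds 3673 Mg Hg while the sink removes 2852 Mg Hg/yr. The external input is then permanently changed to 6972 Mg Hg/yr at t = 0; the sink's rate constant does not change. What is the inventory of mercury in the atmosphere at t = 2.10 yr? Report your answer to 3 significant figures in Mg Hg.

τ = M₀/F₀ = 3673/2852 = 1.288 yr; rate constant k = 1/τ.
New steady state M_∞ = F₁/k = F₁·τ = 6972 × 1.288 = 8979.0 Mg Hg.
M(t) = M_∞ + (M₀ − M_∞)·e^(−t/τ); t/τ = 2.10/1.288 = 1.631, so e^(−t/τ) = 0.1958.
M(t) = 8979.0 − 5306 × 0.1958 = 7940.0 Mg Hg.

7940 Mg Hg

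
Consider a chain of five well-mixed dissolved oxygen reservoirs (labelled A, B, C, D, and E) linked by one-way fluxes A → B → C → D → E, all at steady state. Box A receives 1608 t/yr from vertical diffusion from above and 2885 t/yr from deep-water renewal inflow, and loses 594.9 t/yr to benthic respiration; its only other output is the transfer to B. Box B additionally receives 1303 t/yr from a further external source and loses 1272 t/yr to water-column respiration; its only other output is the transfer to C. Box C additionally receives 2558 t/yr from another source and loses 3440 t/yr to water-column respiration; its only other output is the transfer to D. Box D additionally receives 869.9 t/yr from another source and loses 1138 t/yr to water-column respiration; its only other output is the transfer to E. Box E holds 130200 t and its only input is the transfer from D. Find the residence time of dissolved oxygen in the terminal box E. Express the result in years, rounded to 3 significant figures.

46.9 yr

Box A: F(A→B) = (1608 + 2885) − 594.9 = 3898.1 t/yr.
Box B: F(B→C) = (3898.1 + 1303) − 1272 = 3929.1 t/yr.
Box C: F(C→D) = (3929.1 + 2558) − 3440 = 3047.1 t/yr.
Box D: F(D→E) = (3047.1 + 869.9) − 1138 = 2779.0 t/yr.
Box E throughput = its input = 2779.0 t/yr; τ = 130200 / 2779.0 = 46.85 yr.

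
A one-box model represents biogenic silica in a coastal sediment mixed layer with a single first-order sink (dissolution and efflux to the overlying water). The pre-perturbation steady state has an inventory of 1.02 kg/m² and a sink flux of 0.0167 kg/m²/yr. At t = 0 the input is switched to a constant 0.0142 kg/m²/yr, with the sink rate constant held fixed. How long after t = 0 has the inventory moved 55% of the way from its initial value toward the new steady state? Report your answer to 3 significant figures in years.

48.8 yr

τ = M₀/F₀ = 1.02/0.0167 = 61.08 yr.
The remaining gap fraction is e^(−t/τ); 55% covered ⇒ e^(−t/τ) = 0.450.
t = −τ ln(0.450) = 61.08 × 0.7985 = 48.77 yr.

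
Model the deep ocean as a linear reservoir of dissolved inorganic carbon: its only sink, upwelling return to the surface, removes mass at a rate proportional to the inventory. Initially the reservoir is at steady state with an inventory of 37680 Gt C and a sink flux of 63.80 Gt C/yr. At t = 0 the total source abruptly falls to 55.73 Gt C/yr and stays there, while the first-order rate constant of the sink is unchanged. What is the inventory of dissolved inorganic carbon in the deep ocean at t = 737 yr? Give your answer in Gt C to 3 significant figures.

The sink rate constant is k = F₀/M₀ = 63.80/37680 = 0.001693 yr⁻¹.
Solving dM/dt = F₁ − kM with M(0) = M₀ gives M(t) = F₁/k + (M₀ − F₁/k)·e^(−kt).
F₁/k = 55.73/0.001693 = 32914 Gt C; kt = 0.001693 × 737 = 1.248, e^(−kt) = 0.2871.
M(737) = 32914 + (37680 − 32914) × 0.2871 = 32914 + 1368 = 34282 Gt C.

34300 Gt C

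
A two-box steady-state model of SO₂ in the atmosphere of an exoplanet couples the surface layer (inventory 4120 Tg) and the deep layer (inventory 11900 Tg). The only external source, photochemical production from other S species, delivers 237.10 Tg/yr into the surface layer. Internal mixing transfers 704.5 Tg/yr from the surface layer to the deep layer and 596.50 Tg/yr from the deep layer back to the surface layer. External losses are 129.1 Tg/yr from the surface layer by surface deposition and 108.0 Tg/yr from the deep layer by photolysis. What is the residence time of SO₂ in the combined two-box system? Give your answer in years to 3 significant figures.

Treat the two boxes together as one reservoir: the mixing fluxes between them are internal recycling, so τ = ΣM / Σ(external losses).
M_total = 4120 + 11900 = 16020 Tg.
ΣF_external_out = 129.1 + 108.0 = 237.10 Tg/yr.
τ = M_total / ΣF_ext = 16020 / 237.10 = 67.57 yr.

67.6 yr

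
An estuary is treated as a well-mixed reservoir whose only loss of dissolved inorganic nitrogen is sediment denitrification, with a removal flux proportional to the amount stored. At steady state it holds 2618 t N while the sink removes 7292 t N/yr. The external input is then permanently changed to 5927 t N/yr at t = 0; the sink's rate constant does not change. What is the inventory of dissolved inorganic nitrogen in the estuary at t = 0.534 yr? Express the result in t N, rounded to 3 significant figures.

τ = M₀/F₀ = 2618/7292 = 0.3590 yr; rate constant k = 1/τ.
New steady state M_∞ = F₁/k = F₁·τ = 5927 × 0.3590 = 2127.9 t N.
M(t) = M_∞ + (M₀ − M_∞)·e^(−t/τ); t/τ = 0.534/0.3590 = 1.487, so e^(−t/τ) = 0.2260.
M(t) = 2127.9 + 490.1 × 0.2260 = 2238.7 t N.

2240 t N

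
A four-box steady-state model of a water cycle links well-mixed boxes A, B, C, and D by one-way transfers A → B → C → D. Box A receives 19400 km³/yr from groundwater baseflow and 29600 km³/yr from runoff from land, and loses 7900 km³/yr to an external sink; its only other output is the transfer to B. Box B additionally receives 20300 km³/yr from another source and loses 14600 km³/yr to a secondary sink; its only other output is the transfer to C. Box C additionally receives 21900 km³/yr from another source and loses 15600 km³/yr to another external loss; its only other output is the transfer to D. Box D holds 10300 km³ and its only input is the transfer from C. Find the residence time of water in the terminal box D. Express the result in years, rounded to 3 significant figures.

0.194 yr

Box A: F(A→B) = (19400 + 29600) − 7900 = 41100 km³/yr.
Box B: F(B→C) = (41100 + 20300) − 14600 = 46800 km³/yr.
Box C: F(C→D) = (46800 + 21900) − 15600 = 53100 km³/yr.
Box D throughput = its input = 53100 km³/yr; τ = 10300 / 53100 = 0.1940 yr.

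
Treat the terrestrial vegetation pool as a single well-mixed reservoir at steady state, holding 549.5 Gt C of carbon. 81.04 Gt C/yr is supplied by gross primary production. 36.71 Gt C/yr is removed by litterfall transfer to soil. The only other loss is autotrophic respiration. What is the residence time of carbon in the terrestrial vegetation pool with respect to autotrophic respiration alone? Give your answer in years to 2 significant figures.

12 yr

At steady state ΣF_in = ΣF_out.
ΣF_in = 81.040 Gt C/yr.
Autotrophic respiration flux = ΣF_in − (36.71) = 81.040 − 36.71 = 44.33 Gt C/yr.
τ = M / F = 549.5 / 44.33 = 12.40 yr.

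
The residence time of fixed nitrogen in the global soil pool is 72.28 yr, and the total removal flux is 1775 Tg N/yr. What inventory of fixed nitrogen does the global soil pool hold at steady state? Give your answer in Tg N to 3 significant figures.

τ = M/F ⇒ M = τ × F = 72.28 × 1775 = 128300 Tg N.

128000 Tg N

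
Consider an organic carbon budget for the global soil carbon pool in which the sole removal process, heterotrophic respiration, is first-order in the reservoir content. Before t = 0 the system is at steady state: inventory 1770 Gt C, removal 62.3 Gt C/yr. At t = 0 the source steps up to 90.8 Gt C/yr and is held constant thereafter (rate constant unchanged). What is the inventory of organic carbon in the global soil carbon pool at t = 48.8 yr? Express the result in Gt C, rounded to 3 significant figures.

2430 Gt C

τ = M₀/F₀ = 1770/62.3 = 28.41 yr; rate constant k = 1/τ.
New steady state M_∞ = F₁/k = F₁·τ = 90.8 × 28.41 = 2579.7 Gt C.
M(t) = M_∞ + (M₀ − M_∞)·e^(−t/τ); t/τ = 48.8/28.41 = 1.718, so e^(−t/τ) = 0.1795.
M(t) = 2579.7 − 809.7 × 0.1795 = 2434.4 Gt C.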